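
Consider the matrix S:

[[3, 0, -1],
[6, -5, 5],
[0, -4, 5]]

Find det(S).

Expand along row 1:
  + 3 · |-5 5; -4 5| = 3·(-25 − (-20)) = -15
  + (-1) · |6 -5; 0 -4| = (-1)·(-24 − 0) = 24
Sum: (-15) + (24) = 9

The determinant is 9.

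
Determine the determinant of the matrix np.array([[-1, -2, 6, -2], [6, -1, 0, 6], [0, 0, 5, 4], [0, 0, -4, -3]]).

The matrix is block upper-triangular with a 2×2 block and a 2×2 block on the diagonal, so its determinant equals the product of the determinants of the diagonal blocks.
det of the 2×2 block = 13
det of the 2×2 block = 1
det = (13)·(1) = 13

The determinant is 13.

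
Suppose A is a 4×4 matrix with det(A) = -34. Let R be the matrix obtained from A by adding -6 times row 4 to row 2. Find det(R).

Adding a multiple of one row to another leaves the determinant unchanged.
det(R) = (1)·(-34) = -34

det(R) = -34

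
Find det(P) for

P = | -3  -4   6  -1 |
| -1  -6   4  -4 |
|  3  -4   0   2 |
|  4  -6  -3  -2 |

Expand along row 3 (it has 1 zero):
  + (3) · M_31   where M_31 = det([-4 6 -1; -6 4 -4; -6 -3 -2]) = 110
  − (-4) · M_32   where M_32 = det([-3 6 -1; -1 4 -4; 4 -3 -2]) = -35
  − (2) · M_34   where M_34 = det([-3 -4 6; -1 -6 4; 4 -6 -3]) = 2
det = (+1)·(3)·(110) + (-1)·(-4)·(-35) + (-1)·(2)·(2) = 186

det(P) = 186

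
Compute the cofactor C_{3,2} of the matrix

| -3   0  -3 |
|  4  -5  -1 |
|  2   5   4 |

-15

Delete row 3 and column 2; the remaining 2×2 submatrix is [-3 -3; 4 -1].
Its determinant is (-3)·(-1) − (-3)·4 = 15.
The cofactor carries sign (−1)^(3+2) = −1, so C_{3,2} = −(15) = -15.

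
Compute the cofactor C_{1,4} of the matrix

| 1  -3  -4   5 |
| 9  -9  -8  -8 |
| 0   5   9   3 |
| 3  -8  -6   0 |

The cofactor is -255.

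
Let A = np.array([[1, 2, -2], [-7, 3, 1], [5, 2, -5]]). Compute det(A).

Expand along row 1:
  + 1 · |3 1; 2 -5| = 1·(-15 − 2) = -17
  − 2 · |-7 1; 5 -5| = −2·(35 − 5) = -60
  + (-2) · |-7 3; 5 2| = (-2)·(-14 − 15) = 58
Sum: (-17) + (-60) + (58) = -19

-19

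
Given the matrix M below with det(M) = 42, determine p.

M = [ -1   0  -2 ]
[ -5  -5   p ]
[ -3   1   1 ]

Expanding along the column containing p, det(M) is linear in p: det(M) = (1)·p + (45).
Set (1)·p + (45) = 42  ⇒  (1)·p = -3  ⇒  p = -3.

p = -3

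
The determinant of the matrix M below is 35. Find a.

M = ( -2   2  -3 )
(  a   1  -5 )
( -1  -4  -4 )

a = -1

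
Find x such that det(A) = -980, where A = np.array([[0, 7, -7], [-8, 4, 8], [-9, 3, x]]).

Expanding along the column containing x, det(A) is linear in x: det(A) = (56)·x + (-588).
Set (56)·x + (-588) = -980  ⇒  (56)·x = -392  ⇒  x = -7.

x = -7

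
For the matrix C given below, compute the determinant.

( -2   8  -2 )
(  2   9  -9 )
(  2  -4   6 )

det(C) = -224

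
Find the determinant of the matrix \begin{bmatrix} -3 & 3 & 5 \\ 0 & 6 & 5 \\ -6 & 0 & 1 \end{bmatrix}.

72

Expand along column 1:
  + (-3) · |6 5; 0 1| = (-3)·(6 − 0) = -18
  + (-6) · |3 5; 6 5| = (-6)·(15 − 30) = 90
Sum: (-18) + (90) = 72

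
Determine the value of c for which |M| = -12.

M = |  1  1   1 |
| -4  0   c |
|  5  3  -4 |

8

Expanding along the row containing c, det(M) is linear in c: det(M) = (2)·c + (-28).
Set (2)·c + (-28) = -12  ⇒  (2)·c = 16  ⇒  c = 8.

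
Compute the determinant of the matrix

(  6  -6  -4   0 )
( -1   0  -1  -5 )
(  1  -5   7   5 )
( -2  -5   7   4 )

Expand along row 1 (it has 1 zero):
  + (6) · M_11   where M_11 = det([0 -1 -5; -5 7 5; -5 7 4]) = 5
  − (-6) · M_12   where M_12 = det([-1 -1 -5; 1 7 5; -2 7 4]) = -84
  + (-4) · M_13   where M_13 = det([-1 0 -5; 1 -5 5; -2 -5 4]) = 70
det = (+1)·(6)·(5) + (-1)·(-6)·(-84) + (+1)·(-4)·(70) = -754

The determinant is -754.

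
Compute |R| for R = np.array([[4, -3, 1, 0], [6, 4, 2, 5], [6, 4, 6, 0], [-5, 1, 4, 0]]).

The determinant is 1140.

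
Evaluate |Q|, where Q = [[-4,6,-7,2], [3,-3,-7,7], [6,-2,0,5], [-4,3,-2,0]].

Expand along row 3 (it has 1 zero):
  + (6) · M_31   where M_31 = det([6 -7 2; -3 -7 7; 3 -2 0]) = -9
  − (-2) · M_32   where M_32 = det([-4 -7 2; 3 -7 7; -4 -2 0]) = 72
  − (5) · M_34   where M_34 = det([-4 6 -7; 3 -3 -7; -4 3 -2]) = 117
det = (+1)·(6)·(-9) + (-1)·(-2)·(72) + (-1)·(5)·(117) = -495

-495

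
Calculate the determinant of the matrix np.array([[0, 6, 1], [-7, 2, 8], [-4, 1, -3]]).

The determinant is -317.

Expand along column 1:
  − (-7) · |6 1; 1 -3| = −(-7)·(-18 − 1) = -133
  + (-4) · |6 1; 2 8| = (-4)·(48 − 2) = -184
Sum: (-133) + (-184) = -317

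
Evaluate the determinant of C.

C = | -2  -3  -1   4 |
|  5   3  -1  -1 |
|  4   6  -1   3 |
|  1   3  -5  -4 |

Expand along row 1:
  + (-2) · M_11   where M_11 = det([3 -1 -1; 6 -1 3; 3 -5 -4]) = 51
  − (-3) · M_12   where M_12 = det([5 -1 -1; 4 -1 3; 1 -5 -4]) = 95
  + (-1) · M_13   where M_13 = det([5 3 -1; 4 6 3; 1 3 -4]) = -114
  − (4) · M_14   where M_14 = det([5 3 -1; 4 6 -1; 1 3 -5]) = -84
det = (+1)·(-2)·(51) + (-1)·(-3)·(95) + (+1)·(-1)·(-114) + (-1)·(4)·(-84) = 633

det(C) = 633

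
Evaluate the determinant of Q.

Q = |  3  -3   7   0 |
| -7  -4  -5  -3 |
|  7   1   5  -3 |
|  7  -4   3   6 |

det(Q) = 2280

Expand along row 1 (it has 1 zero):
  + (3) · M_11   where M_11 = det([-4 -5 -3; 1 5 -3; -4 3 6]) = -255
  − (-3) · M_12   where M_12 = det([-7 -5 -3; 7 5 -3; 7 3 6]) = 84
  + (7) · M_13   where M_13 = det([-7 -4 -3; 7 1 -3; 7 -4 6]) = 399
det = (+1)·(3)·(-255) + (-1)·(-3)·(84) + (+1)·(7)·(399) = 2280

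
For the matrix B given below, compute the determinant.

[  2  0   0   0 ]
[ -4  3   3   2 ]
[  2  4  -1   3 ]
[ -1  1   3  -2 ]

Expand along row 1 (it has 3 zeros):
  + (2) · M_11   where M_11 = det([3 3 2; 4 -1 3; 1 3 -2]) = 38
det = (+1)·(2)·(38) = 76

The determinant is 76.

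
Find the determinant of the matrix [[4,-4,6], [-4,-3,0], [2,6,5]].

Expand along row 2:
  − (-4) · |-4 6; 6 5| = −(-4)·(-20 − 36) = -224
  + (-3) · |4 6; 2 5| = (-3)·(20 − 12) = -24
Sum: (-224) + (-24) = -248

The determinant is -248.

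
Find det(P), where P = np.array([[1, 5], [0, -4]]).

det(P) = 1·(-4) − 5·0 = -4 − 0 = -4

-4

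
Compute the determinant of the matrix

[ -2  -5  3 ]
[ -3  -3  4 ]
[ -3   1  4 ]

The determinant is -4.

Expand along column 1:
  + (-2) · |-3 4; 1 4| = (-2)·(-12 − 4) = 32
  − (-3) · |-5 3; 1 4| = −(-3)·(-20 − 3) = -69
  + (-3) · |-5 3; -3 4| = (-3)·(-20 − (-9)) = 33
Sum: (32) + (-69) + (33) = -4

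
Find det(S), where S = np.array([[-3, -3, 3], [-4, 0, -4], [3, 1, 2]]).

Expand along column 2:
  − (-3) · |-4 -4; 3 2| = −(-3)·(-8 − (-12)) = 12
  − 1 · |-3 3; -4 -4| = −1·(12 − (-12)) = -24
Sum: (12) + (-24) = -12

-12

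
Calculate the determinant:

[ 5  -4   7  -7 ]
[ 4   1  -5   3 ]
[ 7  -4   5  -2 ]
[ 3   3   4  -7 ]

Expand along row 1:
  + (5) · M_11   where M_11 = det([1 -5 3; -4 5 -2; 3 4 -7]) = 50
  − (-4) · M_12   where M_12 = det([4 -5 3; 7 5 -2; 3 4 -7]) = -284
  + (7) · M_13   where M_13 = det([4 1 3; 7 -4 -2; 3 3 -7]) = 278
  − (-7) · M_14   where M_14 = det([4 1 -5; 7 -4 5; 3 3 4]) = -302
det = (+1)·(5)·(50) + (-1)·(-4)·(-284) + (+1)·(7)·(278) + (-1)·(-7)·(-302) = -1054

-1054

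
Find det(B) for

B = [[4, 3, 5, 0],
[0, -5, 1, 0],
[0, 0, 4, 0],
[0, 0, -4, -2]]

160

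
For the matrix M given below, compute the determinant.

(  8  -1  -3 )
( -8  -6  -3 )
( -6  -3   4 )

det(M) = -278

Expand along row 1:
  + 8 · |-6 -3; -3 4| = 8·(-24 − 9) = -264
  − (-1) · |-8 -3; -6 4| = −(-1)·(-32 − 18) = -50
  + (-3) · |-8 -6; -6 -3| = (-3)·(24 − 36) = 36
Sum: (-264) + (-50) + (36) = -278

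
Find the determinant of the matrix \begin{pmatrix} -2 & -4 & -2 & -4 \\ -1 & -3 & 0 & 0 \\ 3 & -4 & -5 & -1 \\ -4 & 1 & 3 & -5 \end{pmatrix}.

The determinant is 108.

Expand along row 2 (it has 2 zeros):
  − (-1) · M_21   where M_21 = det([-4 -2 -4; -4 -5 -1; 1 3 -5]) = -42
  + (-3) · M_22   where M_22 = det([-2 -2 -4; 3 -5 -1; -4 3 -5]) = -50
det = (-1)·(-1)·(-42) + (+1)·(-3)·(-50) = 108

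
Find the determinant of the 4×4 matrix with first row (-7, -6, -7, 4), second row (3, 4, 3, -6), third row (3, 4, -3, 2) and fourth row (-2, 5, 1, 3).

The determinant is 1560.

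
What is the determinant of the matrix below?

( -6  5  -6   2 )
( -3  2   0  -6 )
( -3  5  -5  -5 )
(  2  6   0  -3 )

1135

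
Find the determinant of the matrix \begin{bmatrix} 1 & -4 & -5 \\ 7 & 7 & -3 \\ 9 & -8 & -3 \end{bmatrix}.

Expand along row 1:
  + 1 · |7 -3; -8 -3| = 1·(-21 − 24) = -45
  − (-4) · |7 -3; 9 -3| = −(-4)·(-21 − (-27)) = 24
  + (-5) · |7 7; 9 -8| = (-5)·(-56 − 63) = 595
Sum: (-45) + (24) + (595) = 574

574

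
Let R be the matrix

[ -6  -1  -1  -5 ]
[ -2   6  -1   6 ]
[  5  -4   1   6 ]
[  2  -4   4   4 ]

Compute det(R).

Expand along row 1:
  + (-6) · M_11   where M_11 = det([6 -1 6; -4 1 6; -4 4 4]) = -184
  − (-1) · M_12   where M_12 = det([-2 -1 6; 5 1 6; 2 4 4]) = 156
  + (-1) · M_13   where M_13 = det([-2 6 6; 5 -4 6; 2 -4 4]) = -136
  − (-5) · M_14   where M_14 = det([-2 6 -1; 5 -4 1; 2 -4 4]) = -72
det = (+1)·(-6)·(-184) + (-1)·(-1)·(156) + (+1)·(-1)·(-136) + (-1)·(-5)·(-72) = 1036

|R| = 1036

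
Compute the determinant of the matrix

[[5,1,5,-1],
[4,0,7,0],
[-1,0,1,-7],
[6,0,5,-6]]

Expand along column 2 (it has 3 zeros):
  − (1) · M_12   where M_12 = det([4 7 0; -1 1 -7; 6 5 -6]) = -220
det = (-1)·(1)·(-220) = 220

220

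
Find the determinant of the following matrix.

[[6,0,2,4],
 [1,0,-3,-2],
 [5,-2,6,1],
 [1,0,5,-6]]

Expand along column 2 (it has 3 zeros):
  − (-2) · M_32   where M_32 = det([6 2 4; 1 -3 -2; 1 5 -6]) = 208
det = (-1)·(-2)·(208) = 416

The determinant is 416.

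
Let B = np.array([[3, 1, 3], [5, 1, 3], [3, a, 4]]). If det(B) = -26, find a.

Expanding along the column containing a, det(B) is linear in a: det(B) = (6)·a + (-8).
Set (6)·a + (-8) = -26  ⇒  (6)·a = -18  ⇒  a = -3.

-3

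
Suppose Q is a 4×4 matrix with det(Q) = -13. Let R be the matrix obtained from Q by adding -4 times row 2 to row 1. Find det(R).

-13

Adding a multiple of one row to another leaves the determinant unchanged.
det(R) = (1)·(-13) = -13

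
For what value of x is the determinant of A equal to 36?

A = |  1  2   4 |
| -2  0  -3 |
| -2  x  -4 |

Expanding along the row containing x, det(A) is linear in x: det(A) = (-5)·x + (-4).
Set (-5)·x + (-4) = 36  ⇒  (-5)·x = 40  ⇒  x = -8.

-8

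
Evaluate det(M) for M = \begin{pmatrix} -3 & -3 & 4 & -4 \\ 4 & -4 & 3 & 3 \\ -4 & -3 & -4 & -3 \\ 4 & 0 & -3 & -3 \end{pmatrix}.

|M| = 1516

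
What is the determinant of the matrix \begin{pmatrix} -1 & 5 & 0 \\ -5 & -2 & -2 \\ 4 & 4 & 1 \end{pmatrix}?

Expand along row 1:
  + (-1) · |-2 -2; 4 1| = (-1)·(-2 − (-8)) = -6
  − 5 · |-5 -2; 4 1| = −5·(-5 − (-8)) = -15
Sum: (-6) + (-15) = -21

The determinant is -21.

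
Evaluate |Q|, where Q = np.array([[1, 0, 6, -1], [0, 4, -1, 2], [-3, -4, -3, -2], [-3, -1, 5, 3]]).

Expand along row 1 (it has 1 zero):
  + (1) · M_11   where M_11 = det([4 -1 2; -4 -3 -2; -1 5 3]) = -56
  + (6) · M_13   where M_13 = det([0 4 2; -3 -4 -2; -3 -1 3]) = 42
  − (-1) · M_14   where M_14 = det([0 4 -1; -3 -4 -3; -3 -1 5]) = 105
det = (+1)·(1)·(-56) + (+1)·(6)·(42) + (-1)·(-1)·(105) = 301

det(Q) = 301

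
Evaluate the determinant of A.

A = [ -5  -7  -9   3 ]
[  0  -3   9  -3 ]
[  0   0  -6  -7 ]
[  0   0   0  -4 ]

A is upper triangular, so det(A) is the product of the diagonal entries:
det = (-5) · (-3) · (-6) · (-4) = 360

The determinant is 360.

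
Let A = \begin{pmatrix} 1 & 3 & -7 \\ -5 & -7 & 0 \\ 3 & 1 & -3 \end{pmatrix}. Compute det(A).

-136

Expand along column 3:
  + (-7) · |-5 -7; 3 1| = (-7)·(-5 − (-21)) = -112
  + (-3) · |1 3; -5 -7| = (-3)·(-7 − (-15)) = -24
Sum: (-112) + (-24) = -136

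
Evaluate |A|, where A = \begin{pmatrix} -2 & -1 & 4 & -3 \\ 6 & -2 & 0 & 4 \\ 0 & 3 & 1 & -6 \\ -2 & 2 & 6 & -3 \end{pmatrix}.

Expand along row 2 (it has 1 zero):
  − (6) · M_21   where M_21 = det([-1 4 -3; 3 1 -6; 2 6 -3]) = -93
  + (-2) · M_22   where M_22 = det([-2 4 -3; 0 1 -6; -2 6 -3]) = -24
  + (4) · M_24   where M_24 = det([-2 -1 4; 0 3 1; -2 2 6]) = -6
det = (-1)·(6)·(-93) + (+1)·(-2)·(-24) + (+1)·(4)·(-6) = 582

det(A) = 582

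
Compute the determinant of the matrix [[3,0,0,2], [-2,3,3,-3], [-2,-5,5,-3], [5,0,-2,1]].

Expand along row 1 (it has 2 zeros):
  + (3) · M_11   where M_11 = det([3 3 -3; -5 5 -3; 0 -2 1]) = -18
  − (2) · M_14   where M_14 = det([-2 3 3; -2 -5 5; 5 0 -2]) = 118
det = (+1)·(3)·(-18) + (-1)·(2)·(118) = -290

-290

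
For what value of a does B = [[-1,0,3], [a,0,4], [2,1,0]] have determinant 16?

Expanding along the row containing a, det(B) is linear in a: det(B) = (3)·a + (4).
Set (3)·a + (4) = 16  ⇒  (3)·a = 12  ⇒  a = 4.

a = 4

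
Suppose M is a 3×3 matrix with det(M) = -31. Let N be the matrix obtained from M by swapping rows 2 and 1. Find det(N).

The determinant is 31.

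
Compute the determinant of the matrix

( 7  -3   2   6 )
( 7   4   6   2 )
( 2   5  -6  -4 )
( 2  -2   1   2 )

304

Expand along row 1:
  + (7) · M_11   where M_11 = det([4 6 2; 5 -6 -4; -2 1 2]) = -58
  − (-3) · M_12   where M_12 = det([7 6 2; 2 -6 -4; 2 1 2]) = -100
  + (2) · M_13   where M_13 = det([7 4 2; 2 5 -4; 2 -2 2]) = -62
  − (6) · M_14   where M_14 = det([7 4 6; 2 5 -6; 2 -2 1]) = -189
det = (+1)·(7)·(-58) + (-1)·(-3)·(-100) + (+1)·(2)·(-62) + (-1)·(6)·(-189) = 304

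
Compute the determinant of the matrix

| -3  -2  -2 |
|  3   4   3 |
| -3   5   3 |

-9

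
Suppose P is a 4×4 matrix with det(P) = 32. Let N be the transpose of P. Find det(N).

32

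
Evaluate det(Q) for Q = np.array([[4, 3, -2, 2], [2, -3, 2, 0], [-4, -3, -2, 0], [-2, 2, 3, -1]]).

The determinant is 100.

Expand along column 4 (it has 2 zeros):
  − (2) · M_14   where M_14 = det([2 -3 2; -4 -3 -2; -2 2 3]) = -86
  + (-1) · M_44   where M_44 = det([4 3 -2; 2 -3 2; -4 -3 -2]) = 72
det = (-1)·(2)·(-86) + (+1)·(-1)·(72) = 100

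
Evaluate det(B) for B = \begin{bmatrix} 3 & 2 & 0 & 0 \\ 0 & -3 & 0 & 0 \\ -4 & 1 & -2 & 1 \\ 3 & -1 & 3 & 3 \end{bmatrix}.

det(B) = 81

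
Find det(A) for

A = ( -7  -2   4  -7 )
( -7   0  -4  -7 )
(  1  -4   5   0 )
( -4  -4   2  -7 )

-322

Expand along row 2 (it has 1 zero):
  − (-7) · M_21   where M_21 = det([-2 4 -7; -4 5 0; -4 2 -7]) = -126
  − (-4) · M_23   where M_23 = det([-7 -2 -7; 1 -4 0; -4 -4 -7]) = -70
  + (-7) · M_24   where M_24 = det([-7 -2 4; 1 -4 5; -4 -4 2]) = -120
det = (-1)·(-7)·(-126) + (-1)·(-4)·(-70) + (+1)·(-7)·(-120) = -322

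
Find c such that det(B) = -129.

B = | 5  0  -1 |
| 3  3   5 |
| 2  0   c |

Expanding along the row containing c, det(B) is linear in c: det(B) = (15)·c + (6).
Set (15)·c + (6) = -129  ⇒  (15)·c = -135  ⇒  c = -9.

-9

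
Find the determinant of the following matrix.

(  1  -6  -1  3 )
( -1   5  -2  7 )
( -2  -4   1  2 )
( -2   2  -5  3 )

The determinant is 781.

Expand along row 1:
  + (1) · M_11   where M_11 = det([5 -2 7; -4 1 2; 2 -5 3]) = 159
  − (-6) · M_12   where M_12 = det([-1 -2 7; -2 1 2; -2 -5 3]) = 67
  + (-1) · M_13   where M_13 = det([-1 5 7; -2 -4 2; -2 2 3]) = -58
  − (3) · M_14   where M_14 = det([-1 5 -2; -2 -4 1; -2 2 -5]) = -54
det = (+1)·(1)·(159) + (-1)·(-6)·(67) + (+1)·(-1)·(-58) + (-1)·(3)·(-54) = 781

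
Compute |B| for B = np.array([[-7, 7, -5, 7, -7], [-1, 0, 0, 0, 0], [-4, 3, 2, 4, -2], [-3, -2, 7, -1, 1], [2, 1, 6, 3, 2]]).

12

Expand along row 2 (it has 4 zeros):
  − (-1) · M_21   where M_21 = det([7 -5 7 -7; 3 2 4 -2; -2 7 -1 1; 1 6 3 2]) = 12
det = (-1)·(-1)·(12) = 12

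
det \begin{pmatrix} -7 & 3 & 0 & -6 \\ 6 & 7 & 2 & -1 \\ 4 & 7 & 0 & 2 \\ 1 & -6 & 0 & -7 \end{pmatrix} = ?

Expand along column 3 (it has 3 zeros):
  − (2) · M_23   where M_23 = det([-7 3 -6; 4 7 2; 1 -6 -7]) = 535
det = (-1)·(2)·(535) = -1070

-1070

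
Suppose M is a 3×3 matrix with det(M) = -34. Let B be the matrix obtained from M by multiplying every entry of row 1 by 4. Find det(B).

|B| = -136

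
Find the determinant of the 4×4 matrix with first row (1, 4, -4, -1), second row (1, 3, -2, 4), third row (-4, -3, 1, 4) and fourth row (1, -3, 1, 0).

Expand along row 4 (it has 1 zero):
  − (1) · M_41   where M_41 = det([4 -4 -1; 3 -2 4; -3 1 4]) = 51
  + (-3) · M_42   where M_42 = det([1 -4 -1; 1 -2 4; -4 1 4]) = 75
  − (1) · M_43   where M_43 = det([1 4 -1; 1 3 4; -4 -3 4]) = -65
det = (-1)·(1)·(51) + (+1)·(-3)·(75) + (-1)·(1)·(-65) = -211

-211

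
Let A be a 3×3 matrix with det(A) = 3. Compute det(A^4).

det(A^4) = (det A)^4 = (3)^4 = 81

The determinant is 81.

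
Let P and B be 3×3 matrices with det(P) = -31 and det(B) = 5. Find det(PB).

The determinant is -155.

det(PB) = det(P)·det(B) = (-31)·(5) = -155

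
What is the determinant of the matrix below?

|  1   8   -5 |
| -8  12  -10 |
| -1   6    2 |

472

Expand along column 1:
  + 1 · |12 -10; 6 2| = 1·(24 − (-60)) = 84
  − (-8) · |8 -5; 6 2| = −(-8)·(16 − (-30)) = 368
  + (-1) · |8 -5; 12 -10| = (-1)·(-80 − (-60)) = 20
Sum: (84) + (368) + (20) = 472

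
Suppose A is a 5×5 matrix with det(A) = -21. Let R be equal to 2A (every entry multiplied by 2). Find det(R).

|R| = -672

For a 5×5 matrix, det(2A) = 2^5·det(A) = 32·det(A).
det(R) = (32)·(-21) = -672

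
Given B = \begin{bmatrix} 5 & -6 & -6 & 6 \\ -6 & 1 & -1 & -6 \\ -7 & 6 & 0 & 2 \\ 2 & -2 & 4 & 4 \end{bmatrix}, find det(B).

Expand along row 3 (it has 1 zero):
  + (-7) · M_31   where M_31 = det([-6 -6 6; 1 -1 -6; -2 4 4]) = -156
  − (6) · M_32   where M_32 = det([5 -6 6; -6 -1 -6; 2 4 4]) = -104
  − (2) · M_34   where M_34 = det([5 -6 -6; -6 1 -1; 2 -2 4]) = -182
det = (+1)·(-7)·(-156) + (-1)·(6)·(-104) + (-1)·(2)·(-182) = 2080

2080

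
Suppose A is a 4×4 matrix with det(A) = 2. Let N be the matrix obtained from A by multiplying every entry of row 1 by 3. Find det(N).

Scaling one row by 3 multiplies the determinant by 3.
det(N) = (3)·(2) = 6

The determinant is 6.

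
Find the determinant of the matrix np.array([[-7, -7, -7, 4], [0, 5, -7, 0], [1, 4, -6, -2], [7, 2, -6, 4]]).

Expand along row 2 (it has 2 zeros):
  + (5) · M_22   where M_22 = det([-7 -7 4; 1 -6 -2; 7 -6 4]) = 522
  − (-7) · M_23   where M_23 = det([-7 -7 4; 1 4 -2; 7 2 4]) = -118
det = (+1)·(5)·(522) + (-1)·(-7)·(-118) = 1784

The determinant is 1784.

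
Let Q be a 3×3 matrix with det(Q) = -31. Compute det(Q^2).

det(Q^2) = (det Q)^2 = (-31)^2 = 961

961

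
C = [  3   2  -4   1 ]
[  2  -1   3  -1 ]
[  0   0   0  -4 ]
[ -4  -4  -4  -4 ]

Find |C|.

Expand along row 3 (it has 3 zeros):
  − (-4) · M_34   where M_34 = det([3 2 -4; 2 -1 3; -4 -4 -4]) = 88
det = (-1)·(-4)·(88) = 352

352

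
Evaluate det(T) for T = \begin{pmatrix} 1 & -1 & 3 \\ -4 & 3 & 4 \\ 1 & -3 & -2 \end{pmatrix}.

Expand along row 1:
  + 1 · |3 4; -3 -2| = 1·(-6 − (-12)) = 6
  − (-1) · |-4 4; 1 -2| = −(-1)·(8 − 4) = 4
  + 3 · |-4 3; 1 -3| = 3·(12 − 3) = 27
Sum: (6) + (4) + (27) = 37

|T| = 37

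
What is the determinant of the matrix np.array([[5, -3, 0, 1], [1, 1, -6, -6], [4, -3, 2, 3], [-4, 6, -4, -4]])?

-12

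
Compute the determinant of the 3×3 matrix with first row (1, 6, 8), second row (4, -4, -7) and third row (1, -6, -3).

The determinant is -160.

Expand along column 1:
  + 1 · |-4 -7; -6 -3| = 1·(12 − 42) = -30
  − 4 · |6 8; -6 -3| = −4·(-18 − (-48)) = -120
  + 1 · |6 8; -4 -7| = 1·(-42 − (-32)) = -10
Sum: (-30) + (-120) + (-10) = -160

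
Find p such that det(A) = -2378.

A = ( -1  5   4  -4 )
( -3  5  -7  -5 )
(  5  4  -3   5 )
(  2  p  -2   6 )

7

Expanding along the column containing p, det(A) is linear in p: det(A) = (-166)·p + (-1216).
Set (-166)·p + (-1216) = -2378  ⇒  (-166)·p = -1162  ⇒  p = 7.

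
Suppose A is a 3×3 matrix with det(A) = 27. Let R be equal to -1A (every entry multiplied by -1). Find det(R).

-27

For a 3×3 matrix, det(-1A) = (-1)^3·det(A) = -1·det(A).
det(R) = (-1)·(27) = -27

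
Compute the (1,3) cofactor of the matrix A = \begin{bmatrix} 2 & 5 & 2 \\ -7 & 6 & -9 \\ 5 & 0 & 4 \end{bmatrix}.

-30

Delete row 1 and column 3; the remaining 2×2 submatrix is [-7 6; 5 0].
Its determinant is (-7)·0 − 6·5 = -30.
The cofactor carries sign (−1)^(1+3) = +1, so C_{1,3} = +(-30) = -30.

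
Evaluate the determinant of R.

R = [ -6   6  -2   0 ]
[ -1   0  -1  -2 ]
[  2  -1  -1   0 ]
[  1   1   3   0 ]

Expand along column 4 (it has 3 zeros):
  + (-2) · M_24   where M_24 = det([-6 6 -2; 2 -1 -1; 1 1 3]) = -36
det = (+1)·(-2)·(-36) = 72

The determinant is 72.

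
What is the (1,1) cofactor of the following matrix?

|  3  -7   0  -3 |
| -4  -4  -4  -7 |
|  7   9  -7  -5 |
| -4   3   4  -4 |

The cofactor is -675.

Delete row 1 and column 1; the remaining 3×3 submatrix is [-4 -4 -7; 9 -7 -5; 3 4 -4].
Its determinant is -675.
The cofactor carries sign (−1)^(1+1) = +1, so C_{1,1} = +(-675) = -675.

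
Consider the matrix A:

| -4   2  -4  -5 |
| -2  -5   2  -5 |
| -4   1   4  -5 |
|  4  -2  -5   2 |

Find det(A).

|A| = -438

Expand along row 1:
  + (-4) · M_11   where M_11 = det([-5 2 -5; 1 4 -5; -2 -5 2]) = 86
  − (2) · M_12   where M_12 = det([-2 2 -5; -4 4 -5; 4 -5 2]) = -10
  + (-4) · M_13   where M_13 = det([-2 -5 -5; -4 1 -5; 4 -2 2]) = 56
  − (-5) · M_14   where M_14 = det([-2 -5 2; -4 1 4; 4 -2 -5]) = 22
det = (+1)·(-4)·(86) + (-1)·(2)·(-10) + (+1)·(-4)·(56) + (-1)·(-5)·(22) = -438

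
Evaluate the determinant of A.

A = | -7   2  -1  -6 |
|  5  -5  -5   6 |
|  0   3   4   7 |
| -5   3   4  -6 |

Expand along row 3 (it has 1 zero):
  − (3) · M_32   where M_32 = det([-7 -1 -6; 5 -5 6; -5 4 -6]) = -12
  + (4) · M_33   where M_33 = det([-7 2 -6; 5 -5 6; -5 3 -6]) = -24
  − (7) · M_34   where M_34 = det([-7 2 -1; 5 -5 -5; -5 3 4]) = 55
det = (-1)·(3)·(-12) + (+1)·(4)·(-24) + (-1)·(7)·(55) = -445

det(A) = -445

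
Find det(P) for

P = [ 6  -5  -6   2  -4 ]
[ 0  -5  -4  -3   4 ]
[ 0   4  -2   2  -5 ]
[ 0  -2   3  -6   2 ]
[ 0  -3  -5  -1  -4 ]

4608

Expand along column 1 (it has 4 zeros):
  + (6) · M_11   where M_11 = det([-5 -4 -3 4; 4 -2 2 -5; -2 3 -6 2; -3 -5 -1 -4]) = 768
det = (+1)·(6)·(768) = 4608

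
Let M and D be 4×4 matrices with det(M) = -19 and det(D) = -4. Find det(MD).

The determinant is 76.

det(MD) = det(M)·det(D) = (-19)·(-4) = 76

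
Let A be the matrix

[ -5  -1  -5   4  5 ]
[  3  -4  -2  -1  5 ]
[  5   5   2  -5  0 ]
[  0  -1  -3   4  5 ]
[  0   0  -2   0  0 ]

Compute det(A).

det(A) = 2000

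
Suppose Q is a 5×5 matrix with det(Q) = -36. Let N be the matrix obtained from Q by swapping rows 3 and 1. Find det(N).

Swapping two rows multiplies the determinant by −1.
det(N) = (-1)·(-36) = 36

36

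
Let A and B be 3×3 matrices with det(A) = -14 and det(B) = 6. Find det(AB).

-84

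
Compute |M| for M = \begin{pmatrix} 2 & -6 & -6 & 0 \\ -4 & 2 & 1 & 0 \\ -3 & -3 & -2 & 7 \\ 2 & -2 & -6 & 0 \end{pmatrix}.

Expand along column 4 (it has 3 zeros):
  − (7) · M_34   where M_34 = det([2 -6 -6; -4 2 1; 2 -2 -6]) = 88
det = (-1)·(7)·(88) = -616

The determinant is -616.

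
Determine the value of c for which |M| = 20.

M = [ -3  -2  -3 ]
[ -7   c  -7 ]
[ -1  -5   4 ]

Expanding along the row containing c, det(M) is linear in c: det(M) = (-15)·c + (-70).
Set (-15)·c + (-70) = 20  ⇒  (-15)·c = 90  ⇒  c = -6.

-6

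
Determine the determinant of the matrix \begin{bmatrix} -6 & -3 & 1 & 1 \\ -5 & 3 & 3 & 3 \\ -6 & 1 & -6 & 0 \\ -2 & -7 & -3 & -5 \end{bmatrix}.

-758

Expand along row 3 (it has 1 zero):
  + (-6) · M_31   where M_31 = det([-3 1 1; 3 3 3; -7 -3 -5]) = 24
  − (1) · M_32   where M_32 = det([-6 1 1; -5 3 3; -2 -3 -5]) = 26
  + (-6) · M_33   where M_33 = det([-6 -3 1; -5 3 3; -2 -7 -5]) = 98
det = (+1)·(-6)·(24) + (-1)·(1)·(26) + (+1)·(-6)·(98) = -758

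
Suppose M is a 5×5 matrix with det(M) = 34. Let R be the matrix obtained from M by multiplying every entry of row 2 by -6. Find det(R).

Scaling one row by -6 multiplies the determinant by -6.
det(R) = (-6)·(34) = -204

|R| = -204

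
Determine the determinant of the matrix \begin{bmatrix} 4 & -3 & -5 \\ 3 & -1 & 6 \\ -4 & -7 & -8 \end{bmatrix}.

325

Expand along row 1:
  + 4 · |-1 6; -7 -8| = 4·(8 − (-42)) = 200
  − (-3) · |3 6; -4 -8| = −(-3)·(-24 − (-24)) = 0
  + (-5) · |3 -1; -4 -7| = (-5)·(-21 − 4) = 125
Sum: (200) + (0) + (125) = 325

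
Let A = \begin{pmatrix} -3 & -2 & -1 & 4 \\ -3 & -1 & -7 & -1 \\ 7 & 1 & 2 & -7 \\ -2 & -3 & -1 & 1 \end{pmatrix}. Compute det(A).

The determinant is -174.

Expand along row 1:
  + (-3) · M_11   where M_11 = det([-1 -7 -1; 1 2 -7; -3 -1 1]) = -140
  − (-2) · M_12   where M_12 = det([-3 -7 -1; 7 2 -7; -2 -1 1]) = -31
  + (-1) · M_13   where M_13 = det([-3 -1 -1; 7 1 -7; -2 -3 1]) = 72
  − (4) · M_14   where M_14 = det([-3 -1 -7; 7 1 2; -2 -3 -1]) = 115
det = (+1)·(-3)·(-140) + (-1)·(-2)·(-31) + (+1)·(-1)·(72) + (-1)·(4)·(115) = -174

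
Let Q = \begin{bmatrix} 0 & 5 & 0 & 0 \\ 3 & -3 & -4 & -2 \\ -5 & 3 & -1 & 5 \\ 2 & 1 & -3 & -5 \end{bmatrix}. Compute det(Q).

det(Q) = -430

Expand along row 1 (it has 3 zeros):
  − (5) · M_12   where M_12 = det([3 -4 -2; -5 -1 5; 2 -3 -5]) = 86
det = (-1)·(5)·(86) = -430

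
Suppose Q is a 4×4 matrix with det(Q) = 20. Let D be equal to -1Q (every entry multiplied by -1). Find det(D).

For a 4×4 matrix, det(-1Q) = (-1)^4·det(Q) = 1·det(Q).
det(D) = (1)·(20) = 20

20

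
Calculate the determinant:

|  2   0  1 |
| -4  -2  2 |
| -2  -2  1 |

8

Expand along row 1:
  + 2 · |-2 2; -2 1| = 2·(-2 − (-4)) = 4
  + 1 · |-4 -2; -2 -2| = 1·(8 − 4) = 4
Sum: (4) + (4) = 8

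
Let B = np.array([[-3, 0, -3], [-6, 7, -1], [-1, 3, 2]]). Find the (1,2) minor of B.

-13

Delete row 1 and column 2; the remaining 2×2 submatrix is [-6 -1; -1 2].
Its determinant is (-6)·2 − (-1)·(-1) = -13.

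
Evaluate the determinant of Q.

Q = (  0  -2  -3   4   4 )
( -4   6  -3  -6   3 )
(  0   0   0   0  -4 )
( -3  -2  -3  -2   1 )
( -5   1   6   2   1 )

5544

Expand along row 3 (it has 4 zeros):
  + (-4) · M_35   where M_35 = det([0 -2 -3 4; -4 6 -3 -6; -3 -2 -3 -2; -5 1 6 2]) = -1386
det = (+1)·(-4)·(-1386) = 5544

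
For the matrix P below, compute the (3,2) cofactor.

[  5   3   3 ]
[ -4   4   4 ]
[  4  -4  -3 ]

The cofactor is -32.

Delete row 3 and column 2; the remaining 2×2 submatrix is [5 3; -4 4].
Its determinant is 5·4 − 3·(-4) = 32.
The cofactor carries sign (−1)^(3+2) = −1, so C_{3,2} = −(32) = -32.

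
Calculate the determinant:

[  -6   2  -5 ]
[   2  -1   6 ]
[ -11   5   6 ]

Expand along row 1:
  + (-6) · |-1 6; 5 6| = (-6)·(-6 − 30) = 216
  − 2 · |2 6; -11 6| = −2·(12 − (-66)) = -156
  + (-5) · |2 -1; -11 5| = (-5)·(10 − 11) = 5
Sum: (216) + (-156) + (5) = 65

65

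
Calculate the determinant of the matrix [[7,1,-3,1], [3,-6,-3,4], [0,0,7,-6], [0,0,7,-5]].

The determinant is -315.

The matrix is block upper-triangular with a 2×2 block and a 2×2 block on the diagonal, so its determinant equals the product of the determinants of the diagonal blocks.
det of the 2×2 block = -45
det of the 2×2 block = 7
det = (-45)·(7) = -315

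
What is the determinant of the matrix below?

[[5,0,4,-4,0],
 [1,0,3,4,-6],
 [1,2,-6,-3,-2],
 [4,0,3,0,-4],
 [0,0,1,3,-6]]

Expand along column 2 (it has 4 zeros):
  − (2) · M_32   where M_32 = det([5 4 -4 0; 1 3 4 -6; 4 3 0 -4; 0 1 3 -6]) = -90
det = (-1)·(2)·(-90) = 180

180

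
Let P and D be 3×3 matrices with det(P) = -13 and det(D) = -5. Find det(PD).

65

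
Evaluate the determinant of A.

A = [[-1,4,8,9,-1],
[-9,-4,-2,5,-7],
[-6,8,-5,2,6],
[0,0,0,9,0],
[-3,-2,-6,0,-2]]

14004

Expand along row 4 (it has 4 zeros):
  + (9) · M_44   where M_44 = det([-1 4 8 -1; -9 -4 -2 -7; -6 8 -5 6; -3 -2 -6 -2]) = 1556
det = (+1)·(9)·(1556) = 14004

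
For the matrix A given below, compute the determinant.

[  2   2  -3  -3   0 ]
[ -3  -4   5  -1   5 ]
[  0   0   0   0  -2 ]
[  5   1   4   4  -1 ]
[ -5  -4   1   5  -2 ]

Expand along row 3 (it has 4 zeros):
  + (-2) · M_35   where M_35 = det([2 2 -3 -3; -3 -4 5 -1; 5 1 4 4; -5 -4 1 5]) = -250
det = (+1)·(-2)·(-250) = 500

|A| = 500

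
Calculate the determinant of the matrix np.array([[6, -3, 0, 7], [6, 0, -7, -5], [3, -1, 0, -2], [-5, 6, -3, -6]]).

Expand along column 3 (it has 2 zeros):
  − (-7) · M_23   where M_23 = det([6 -3 7; 3 -1 -2; -5 6 -6]) = 115
  − (-3) · M_43   where M_43 = det([6 -3 7; 6 0 -5; 3 -1 -2]) = -63
det = (-1)·(-7)·(115) + (-1)·(-3)·(-63) = 616

616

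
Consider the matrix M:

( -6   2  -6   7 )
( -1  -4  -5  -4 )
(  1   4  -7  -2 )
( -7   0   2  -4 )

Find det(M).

Expand along row 4 (it has 1 zero):
  − (-7) · M_41   where M_41 = det([2 -6 7; -4 -5 -4; 4 -7 -2]) = 444
  − (2) · M_43   where M_43 = det([-6 2 7; -1 -4 -4; 1 4 -2]) = -156
  + (-4) · M_44   where M_44 = det([-6 2 -6; -1 -4 -5; 1 4 -7]) = -312
det = (-1)·(-7)·(444) + (-1)·(2)·(-156) + (+1)·(-4)·(-312) = 4668

4668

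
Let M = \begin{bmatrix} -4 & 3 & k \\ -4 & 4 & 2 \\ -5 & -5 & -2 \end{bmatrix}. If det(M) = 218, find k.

k = 7

Expanding along the row containing k, det(M) is linear in k: det(M) = (40)·k + (-62).
Set (40)·k + (-62) = 218  ⇒  (40)·k = 280  ⇒  k = 7.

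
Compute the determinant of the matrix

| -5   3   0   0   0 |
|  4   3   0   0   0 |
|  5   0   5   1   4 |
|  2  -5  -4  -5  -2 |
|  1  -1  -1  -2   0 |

162

The matrix is block lower-triangular with a 2×2 block and a 3×3 block on the diagonal, so its determinant equals the product of the determinants of the diagonal blocks.
det of the 2×2 block = -27
det of the 3×3 block = -6
det = (-27)·(-6) = 162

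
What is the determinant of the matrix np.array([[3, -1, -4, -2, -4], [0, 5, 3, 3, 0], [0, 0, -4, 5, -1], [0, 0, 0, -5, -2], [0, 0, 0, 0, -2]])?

The matrix is upper triangular, so the determinant is the product of the diagonal entries:
det = (3) · (5) · (-4) · (-5) · (-2) = -600

-600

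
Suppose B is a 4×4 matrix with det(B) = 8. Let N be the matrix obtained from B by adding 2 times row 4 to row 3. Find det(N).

8

Adding a multiple of one row to another leaves the determinant unchanged.
det(N) = (1)·(8) = 8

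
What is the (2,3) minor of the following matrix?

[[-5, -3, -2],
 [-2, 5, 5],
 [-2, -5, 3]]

Delete row 2 and column 3; the remaining 2×2 submatrix is [-5 -3; -2 -5].
Its determinant is (-5)·(-5) − (-3)·(-2) = 19.

19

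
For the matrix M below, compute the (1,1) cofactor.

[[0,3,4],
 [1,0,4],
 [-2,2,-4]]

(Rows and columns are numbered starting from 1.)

The cofactor is -8.

Delete row 1 and column 1; the remaining 2×2 submatrix is [0 4; 2 -4].
Its determinant is 0·(-4) − 4·2 = -8.
The cofactor carries sign (−1)^(1+1) = +1, so C_{1,1} = +(-8) = -8.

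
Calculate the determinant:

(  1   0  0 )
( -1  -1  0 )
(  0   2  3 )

-3

The matrix is lower triangular, so the determinant is the product of the diagonal entries:
det = (1) · (-1) · (3) = -3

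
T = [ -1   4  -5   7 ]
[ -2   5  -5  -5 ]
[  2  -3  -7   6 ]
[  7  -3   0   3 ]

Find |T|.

The determinant is 2998.

Expand along row 4 (it has 1 zero):
  − (7) · M_41   where M_41 = det([4 -5 7; 5 -5 -5; -3 -7 6]) = -535
  + (-3) · M_42   where M_42 = det([-1 -5 7; -2 -5 -5; 2 -7 6]) = 223
  + (3) · M_44   where M_44 = det([-1 4 -5; -2 5 -5; 2 -3 -7]) = -26
det = (-1)·(7)·(-535) + (+1)·(-3)·(223) + (+1)·(3)·(-26) = 2998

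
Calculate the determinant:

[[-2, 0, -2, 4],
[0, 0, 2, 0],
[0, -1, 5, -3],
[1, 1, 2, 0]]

4

Expand along row 2 (it has 3 zeros):
  − (2) · M_23   where M_23 = det([-2 0 4; 0 -1 -3; 1 1 0]) = -2
det = (-1)·(2)·(-2) = 4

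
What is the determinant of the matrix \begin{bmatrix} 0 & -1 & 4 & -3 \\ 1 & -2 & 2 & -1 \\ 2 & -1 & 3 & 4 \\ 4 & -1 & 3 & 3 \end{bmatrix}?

Expand along row 1 (it has 1 zero):
  − (-1) · M_12   where M_12 = det([1 2 -1; 2 3 4; 4 3 3]) = 23
  + (4) · M_13   where M_13 = det([1 -2 -1; 2 -1 4; 4 -1 3]) = -21
  − (-3) · M_14   where M_14 = det([1 -2 2; 2 -1 3; 4 -1 3]) = -8
det = (-1)·(-1)·(23) + (+1)·(4)·(-21) + (-1)·(-3)·(-8) = -85

-85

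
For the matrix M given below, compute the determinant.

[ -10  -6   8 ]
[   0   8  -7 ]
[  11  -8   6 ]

Expand along column 1:
  + (-10) · |8 -7; -8 6| = (-10)·(48 − 56) = 80
  + 11 · |-6 8; 8 -7| = 11·(42 − 64) = -242
Sum: (80) + (-242) = -162

-162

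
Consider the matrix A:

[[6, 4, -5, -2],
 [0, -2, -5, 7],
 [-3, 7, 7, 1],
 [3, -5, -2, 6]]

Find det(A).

Expand along row 2 (it has 1 zero):
  + (-2) · M_22   where M_22 = det([6 -5 -2; -3 7 1; 3 -2 6]) = 189
  − (-5) · M_23   where M_23 = det([6 4 -2; -3 7 1; 3 -5 6]) = 378
  + (7) · M_24   where M_24 = det([6 4 -5; -3 7 7; 3 -5 -2]) = 216
det = (+1)·(-2)·(189) + (-1)·(-5)·(378) + (+1)·(7)·(216) = 3024

det(A) = 3024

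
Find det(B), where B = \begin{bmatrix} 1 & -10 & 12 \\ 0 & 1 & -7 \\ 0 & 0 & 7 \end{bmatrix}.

B is upper triangular, so det(B) is the product of the diagonal entries:
det = (1) · (1) · (7) = 7

|B| = 7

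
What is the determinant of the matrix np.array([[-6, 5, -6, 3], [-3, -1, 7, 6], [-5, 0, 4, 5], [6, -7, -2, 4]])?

-1093

Expand along row 3 (it has 1 zero):
  + (-5) · M_31   where M_31 = det([5 -6 3; -1 7 6; -7 -2 4]) = 581
  + (4) · M_33   where M_33 = det([-6 5 3; -3 -1 6; 6 -7 4]) = 93
  − (5) · M_34   where M_34 = det([-6 5 -6; -3 -1 7; 6 -7 -2]) = -288
det = (+1)·(-5)·(581) + (+1)·(4)·(93) + (-1)·(5)·(-288) = -1093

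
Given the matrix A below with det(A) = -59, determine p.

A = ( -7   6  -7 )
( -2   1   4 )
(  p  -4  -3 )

Expanding along the row containing p, det(A) is linear in p: det(A) = (31)·p + (-183).
Set (31)·p + (-183) = -59  ⇒  (31)·p = 124  ⇒  p = 4.

4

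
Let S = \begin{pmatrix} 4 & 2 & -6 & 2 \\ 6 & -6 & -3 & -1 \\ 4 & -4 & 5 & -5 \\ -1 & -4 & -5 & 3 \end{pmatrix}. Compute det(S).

104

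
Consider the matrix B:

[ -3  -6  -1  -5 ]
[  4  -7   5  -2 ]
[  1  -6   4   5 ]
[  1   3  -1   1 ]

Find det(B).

Expand along row 1:
  + (-3) · M_11   where M_11 = det([-7 5 -2; -6 4 5; 3 -1 1]) = 54
  − (-6) · M_12   where M_12 = det([4 5 -2; 1 4 5; 1 -1 1]) = 66
  + (-1) · M_13   where M_13 = det([4 -7 -2; 1 -6 5; 1 3 1]) = -130
  − (-5) · M_14   where M_14 = det([4 -7 5; 1 -6 4; 1 3 -1]) = -14
det = (+1)·(-3)·(54) + (-1)·(-6)·(66) + (+1)·(-1)·(-130) + (-1)·(-5)·(-14) = 294

det(B) = 294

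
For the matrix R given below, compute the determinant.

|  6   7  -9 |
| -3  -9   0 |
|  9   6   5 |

det(R) = -732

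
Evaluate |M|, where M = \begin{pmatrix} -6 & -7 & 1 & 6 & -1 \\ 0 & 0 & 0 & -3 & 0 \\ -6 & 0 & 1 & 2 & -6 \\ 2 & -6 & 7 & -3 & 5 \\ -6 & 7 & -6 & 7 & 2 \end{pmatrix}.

Expand along row 2 (it has 4 zeros):
  + (-3) · M_24   where M_24 = det([-6 -7 1 -1; -6 0 1 -6; 2 -6 7 5; -6 7 -6 2]) = -3626
det = (+1)·(-3)·(-3626) = 10878

The determinant is 10878.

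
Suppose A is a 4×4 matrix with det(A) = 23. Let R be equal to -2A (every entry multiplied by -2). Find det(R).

For a 4×4 matrix, det(-2A) = (-2)^4·det(A) = 16·det(A).
det(R) = (16)·(23) = 368

|R| = 368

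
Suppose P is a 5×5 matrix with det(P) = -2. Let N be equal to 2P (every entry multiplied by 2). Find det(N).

For a 5×5 matrix, det(2P) = 2^5·det(P) = 32·det(P).
det(N) = (32)·(-2) = -64

-64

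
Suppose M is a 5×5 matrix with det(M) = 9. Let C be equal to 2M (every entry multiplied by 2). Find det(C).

288

For a 5×5 matrix, det(2M) = 2^5·det(M) = 32·det(M).
det(C) = (32)·(9) = 288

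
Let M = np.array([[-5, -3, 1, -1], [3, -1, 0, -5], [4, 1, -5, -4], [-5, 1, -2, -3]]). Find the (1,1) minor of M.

Delete row 1 and column 1; the remaining 3×3 submatrix is [-1 0 -5; 1 -5 -4; 1 -2 -3].
Its determinant is -22.

The minor is -22.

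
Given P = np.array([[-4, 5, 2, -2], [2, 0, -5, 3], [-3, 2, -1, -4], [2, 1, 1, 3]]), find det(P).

The determinant is -126.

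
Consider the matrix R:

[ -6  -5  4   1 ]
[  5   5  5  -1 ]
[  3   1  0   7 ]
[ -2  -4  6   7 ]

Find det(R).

481

Expand along row 3 (it has 1 zero):
  + (3) · M_31   where M_31 = det([-5 4 1; 5 5 -1; -4 6 7]) = -279
  − (1) · M_32   where M_32 = det([-6 4 1; 5 5 -1; -2 6 7]) = -338
  − (7) · M_34   where M_34 = det([-6 -5 4; 5 5 5; -2 -4 6]) = -140
det = (+1)·(3)·(-279) + (-1)·(1)·(-338) + (-1)·(7)·(-140) = 481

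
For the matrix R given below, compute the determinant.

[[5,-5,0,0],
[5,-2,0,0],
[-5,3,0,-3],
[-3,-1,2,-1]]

90

R is block lower-triangular with a 2×2 block and a 2×2 block on the diagonal, so its determinant equals the product of the determinants of the diagonal blocks.
det of the 2×2 block = 15
det of the 2×2 block = 6
det = (15)·(6) = 90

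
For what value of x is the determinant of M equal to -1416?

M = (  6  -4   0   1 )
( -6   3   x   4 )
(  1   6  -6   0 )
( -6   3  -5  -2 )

Expanding along the row containing x, det(M) is linear in x: det(M) = (41)·x + (-1211).
Set (41)·x + (-1211) = -1416  ⇒  (41)·x = -205  ⇒  x = -5.

-5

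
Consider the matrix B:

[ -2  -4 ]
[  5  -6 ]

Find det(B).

32

det(B) = (-2)·(-6) − (-4)·5 = 12 − (-20) = 32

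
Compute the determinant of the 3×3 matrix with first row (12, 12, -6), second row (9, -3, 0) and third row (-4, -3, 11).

Expand along column 3:
  + (-6) · |9 -3; -4 -3| = (-6)·(-27 − 12) = 234
  + 11 · |12 12; 9 -3| = 11·(-36 − 108) = -1584
Sum: (234) + (-1584) = -1350

-1350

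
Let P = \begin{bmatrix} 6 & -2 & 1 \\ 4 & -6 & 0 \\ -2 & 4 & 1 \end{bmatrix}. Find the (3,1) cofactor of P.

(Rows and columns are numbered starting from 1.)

The cofactor is 6.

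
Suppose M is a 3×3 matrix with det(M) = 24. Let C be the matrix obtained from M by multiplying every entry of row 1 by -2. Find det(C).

Scaling one row by -2 multiplies the determinant by -2.
det(C) = (-2)·(24) = -48

det(C) = -48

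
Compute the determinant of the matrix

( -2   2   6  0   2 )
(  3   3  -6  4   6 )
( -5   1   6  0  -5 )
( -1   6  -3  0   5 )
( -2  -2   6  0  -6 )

1344

Expand along column 4 (it has 4 zeros):
  + (4) · M_24   where M_24 = det([-2 2 6 2; -5 1 6 -5; -1 6 -3 5; -2 -2 6 -6]) = 336
det = (+1)·(4)·(336) = 1344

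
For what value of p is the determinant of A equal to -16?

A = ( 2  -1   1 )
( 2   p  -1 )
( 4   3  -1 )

Expanding along the column containing p, det(A) is linear in p: det(A) = (-6)·p + (14).
Set (-6)·p + (14) = -16  ⇒  (-6)·p = -30  ⇒  p = 5.

p = 5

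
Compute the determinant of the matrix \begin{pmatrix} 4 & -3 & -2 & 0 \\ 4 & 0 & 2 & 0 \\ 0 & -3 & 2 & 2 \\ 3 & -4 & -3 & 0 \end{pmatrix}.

Expand along column 4 (it has 3 zeros):
  − (2) · M_34   where M_34 = det([4 -3 -2; 4 0 2; 3 -4 -3]) = 10
det = (-1)·(2)·(10) = -20

-20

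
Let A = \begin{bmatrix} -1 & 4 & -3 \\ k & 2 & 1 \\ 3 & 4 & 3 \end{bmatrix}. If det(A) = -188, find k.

9

Expanding along the column containing k, det(A) is linear in k: det(A) = (-24)·k + (28).
Set (-24)·k + (28) = -188  ⇒  (-24)·k = -216  ⇒  k = 9.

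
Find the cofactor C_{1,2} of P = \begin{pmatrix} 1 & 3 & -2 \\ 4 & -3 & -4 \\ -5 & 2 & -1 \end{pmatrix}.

Delete row 1 and column 2; the remaining 2×2 submatrix is [4 -4; -5 -1].
Its determinant is 4·(-1) − (-4)·(-5) = -24.
The cofactor carries sign (−1)^(1+2) = −1, so C_{1,2} = −(-24) = 24.

24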